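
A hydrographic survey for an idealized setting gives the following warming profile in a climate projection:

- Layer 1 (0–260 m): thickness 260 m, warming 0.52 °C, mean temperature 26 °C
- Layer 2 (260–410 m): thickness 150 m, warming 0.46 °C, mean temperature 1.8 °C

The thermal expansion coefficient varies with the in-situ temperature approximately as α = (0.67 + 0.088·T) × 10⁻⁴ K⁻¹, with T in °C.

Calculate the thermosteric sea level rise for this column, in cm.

Δh = 4.57 cm

Layer 1: α = (0.67 + 0.088×26)×10⁻⁴ = 2.958×10⁻⁴ K⁻¹
Layer 2: α = (0.67 + 0.088×1.8)×10⁻⁴ = 0.8284×10⁻⁴ K⁻¹
260 × 0.52 × 2.958×10⁻⁴ = 0.03999216 m
0.8284×10⁻⁴ × 150 × 0.46 = 0.00571596 m
Δh = 0.03999216 + 0.00571596 = 0.04570812 m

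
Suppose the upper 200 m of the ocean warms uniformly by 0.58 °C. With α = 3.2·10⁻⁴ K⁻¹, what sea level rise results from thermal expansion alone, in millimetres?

about 37.1 mm

Δh = αΔT·H = 3.2×10⁻⁴ × 0.58 × 200 = 0.03712 m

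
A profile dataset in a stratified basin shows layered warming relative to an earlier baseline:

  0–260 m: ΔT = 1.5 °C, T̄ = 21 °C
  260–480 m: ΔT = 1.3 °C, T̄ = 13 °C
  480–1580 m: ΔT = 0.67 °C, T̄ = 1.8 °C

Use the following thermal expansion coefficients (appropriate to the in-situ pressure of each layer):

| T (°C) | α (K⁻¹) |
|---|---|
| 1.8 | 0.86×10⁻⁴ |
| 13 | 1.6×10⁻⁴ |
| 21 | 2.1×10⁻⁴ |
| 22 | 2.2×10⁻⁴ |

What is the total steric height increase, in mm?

Layer 1 at 21 °C → α = 2.1×10⁻⁴ K⁻¹
Layer 2 at 13 °C → α = 1.6×10⁻⁴ K⁻¹
Layer 3 at 1.8 °C → α = 0.86×10⁻⁴ K⁻¹
0–260 m: 260 × 2.1×10⁻⁴ × 1.5 = 0.08190 m
260–480 m: 1.6×10⁻⁴ × 220 × 1.3 = 0.04576 m
480–1580 m: 1100 × 0.67 × 0.86×10⁻⁴ = 0.063382 m
Δh = 0.08190 + 0.04576 + 0.063382 = 0.191042 m ≈ 191 mm

191 mm of thermosteric rise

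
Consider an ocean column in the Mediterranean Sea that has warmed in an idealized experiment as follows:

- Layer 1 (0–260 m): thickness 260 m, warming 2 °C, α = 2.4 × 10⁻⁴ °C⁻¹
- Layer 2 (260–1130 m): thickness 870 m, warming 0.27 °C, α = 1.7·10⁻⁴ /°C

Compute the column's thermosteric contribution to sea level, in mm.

0–260 m: 2.4×10⁻⁴ × 260 × 2 = 0.12480 m
Layer 2: 1.7×10⁻⁴ × 0.27 × 870 = 0.039933 m
Δh = 0.12480 + 0.039933 = 0.164733 m ≈ 165 mm

Δh ≈ 165 mm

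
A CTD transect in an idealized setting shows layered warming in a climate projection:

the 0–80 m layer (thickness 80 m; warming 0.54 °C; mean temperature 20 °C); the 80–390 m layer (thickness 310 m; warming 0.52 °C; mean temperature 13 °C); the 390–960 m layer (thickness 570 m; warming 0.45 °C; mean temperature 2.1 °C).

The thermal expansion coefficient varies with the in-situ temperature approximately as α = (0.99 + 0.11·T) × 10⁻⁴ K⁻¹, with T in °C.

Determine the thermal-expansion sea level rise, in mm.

84.1 mm

Layer 1: α = (0.99 + 0.11×20)×10⁻⁴ = 3.19×10⁻⁴ K⁻¹
Layer 2: α = (0.99 + 0.11×13)×10⁻⁴ = 2.42×10⁻⁴ K⁻¹
Layer 3: α = (0.99 + 0.11×2.1)×10⁻⁴ = 1.221×10⁻⁴ K⁻¹
0.54 × 3.19×10⁻⁴ × 80 = 0.0137808 m
310 × 0.52 × 2.42×10⁻⁴ = 0.0390104 m
Layer 3: 570 × 1.221×10⁻⁴ × 0.45 = 0.03131865 m
Δh = 0.0137808 + 0.0390104 + 0.03131865 = 0.08410985 m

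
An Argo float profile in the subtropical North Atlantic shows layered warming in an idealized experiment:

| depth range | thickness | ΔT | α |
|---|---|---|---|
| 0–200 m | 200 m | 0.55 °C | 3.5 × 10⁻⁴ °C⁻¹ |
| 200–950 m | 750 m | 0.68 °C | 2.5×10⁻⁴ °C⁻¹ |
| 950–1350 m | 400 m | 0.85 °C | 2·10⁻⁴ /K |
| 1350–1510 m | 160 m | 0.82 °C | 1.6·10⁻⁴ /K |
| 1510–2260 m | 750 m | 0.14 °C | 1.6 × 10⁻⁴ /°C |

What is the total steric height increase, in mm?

272 mm

3.5×10⁻⁴ × 200 × 0.55 = 0.03850 m
0.68 × 750 × 2.5×10⁻⁴ = 0.12750 m
950–1350 m: 0.85 × 400 × 2×10⁻⁴ = 0.06800 m
Layer 4: 0.82 × 160 × 1.6×10⁻⁴ = 0.020992 m
1510–2260 m: 0.14 × 750 × 1.6×10⁻⁴ = 0.01680 m
Δh = 0.03850 + 0.12750 + 0.06800 + 0.020992 + 0.01680 = 0.271792 m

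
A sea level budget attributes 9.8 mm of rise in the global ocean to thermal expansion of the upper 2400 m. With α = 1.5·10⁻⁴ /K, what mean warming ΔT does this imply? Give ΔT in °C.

ΔT = Δh/(αH) = 0.0098 / (1.5×10⁻⁴ × 2400) ≈ 0.02722 °C

0.0272 °C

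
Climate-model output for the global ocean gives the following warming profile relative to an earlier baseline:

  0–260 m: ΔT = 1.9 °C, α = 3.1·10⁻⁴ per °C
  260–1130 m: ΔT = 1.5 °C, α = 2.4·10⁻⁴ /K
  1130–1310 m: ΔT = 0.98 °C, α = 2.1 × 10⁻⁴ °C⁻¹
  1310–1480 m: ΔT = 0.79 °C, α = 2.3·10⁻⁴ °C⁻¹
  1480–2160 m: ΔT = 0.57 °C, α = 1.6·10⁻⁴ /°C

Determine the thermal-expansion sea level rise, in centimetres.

3.1×10⁻⁴ × 260 × 1.9 = 0.15314 m
870 × 1.5 × 2.4×10⁻⁴ = 0.31320 m
Layer 3: 180 × 0.98 × 2.1×10⁻⁴ = 0.037044 m
Layer 4: 170 × 2.3×10⁻⁴ × 0.79 = 0.030889 m
Layer 5: 1.6×10⁻⁴ × 680 × 0.57 = 0.062016 m
Δh = 0.15314 + 0.31320 + 0.037044 + 0.030889 + 0.062016 = 0.596289 m ≈ 60 cm

60 cm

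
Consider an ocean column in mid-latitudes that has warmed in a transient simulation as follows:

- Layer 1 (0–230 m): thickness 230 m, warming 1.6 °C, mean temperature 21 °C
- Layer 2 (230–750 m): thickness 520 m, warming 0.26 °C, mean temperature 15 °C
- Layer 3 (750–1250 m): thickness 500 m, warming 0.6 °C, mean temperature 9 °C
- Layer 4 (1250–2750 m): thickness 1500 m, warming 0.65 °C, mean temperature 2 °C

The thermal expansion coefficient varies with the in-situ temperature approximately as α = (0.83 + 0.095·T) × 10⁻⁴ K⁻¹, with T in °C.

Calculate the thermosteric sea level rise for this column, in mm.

280 mm of thermosteric rise

Layer 1: α = (0.83 + 0.095×21)×10⁻⁴ = 2.825×10⁻⁴ K⁻¹
Layer 2: α = (0.83 + 0.095×15)×10⁻⁴ = 2.255×10⁻⁴ K⁻¹
Layer 3: α = (0.83 + 0.095×9)×10⁻⁴ = 1.685×10⁻⁴ K⁻¹
Layer 4: α = (0.83 + 0.095×2)×10⁻⁴ = 1.02×10⁻⁴ K⁻¹
0–230 m: 230 × 2.825×10⁻⁴ × 1.6 = 0.10396 m
2.255×10⁻⁴ × 0.26 × 520 = 0.0304876 m
750–1250 m: 0.6 × 1.685×10⁻⁴ × 500 = 0.05055 m
0.65 × 1500 × 1.02×10⁻⁴ = 0.09945 m
Δh = 0.10396 + 0.0304876 + 0.05055 + 0.09945 = 0.2844476 m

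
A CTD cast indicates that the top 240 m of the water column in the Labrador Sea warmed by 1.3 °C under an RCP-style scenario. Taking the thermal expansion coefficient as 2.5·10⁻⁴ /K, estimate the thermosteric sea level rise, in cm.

Δh = αΔT·H = 2.5×10⁻⁴ × 1.3 × 240 = 0.07800 m

7.80 cm of thermosteric rise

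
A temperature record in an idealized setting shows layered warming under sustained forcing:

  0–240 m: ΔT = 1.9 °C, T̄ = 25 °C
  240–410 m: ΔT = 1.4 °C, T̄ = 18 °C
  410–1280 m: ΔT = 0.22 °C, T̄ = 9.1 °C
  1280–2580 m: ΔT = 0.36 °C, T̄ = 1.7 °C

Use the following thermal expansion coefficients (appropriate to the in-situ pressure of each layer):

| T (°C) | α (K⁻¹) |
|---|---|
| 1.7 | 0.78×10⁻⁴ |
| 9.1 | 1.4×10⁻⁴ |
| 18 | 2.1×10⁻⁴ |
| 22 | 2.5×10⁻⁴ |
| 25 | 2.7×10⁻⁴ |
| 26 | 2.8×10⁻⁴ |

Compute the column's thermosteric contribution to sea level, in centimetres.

Layer 1 at 25 °C → α = 2.7×10⁻⁴ K⁻¹
Layer 2 at 18 °C → α = 2.1×10⁻⁴ K⁻¹
Layer 3 at 9.1 °C → α = 1.4×10⁻⁴ K⁻¹
Layer 4 at 1.7 °C → α = 0.78×10⁻⁴ K⁻¹
240 × 1.9 × 2.7×10⁻⁴ = 0.12312 m
170 × 1.4 × 2.1×10⁻⁴ = 0.04998 m
410–1280 m: 870 × 0.22 × 1.4×10⁻⁴ = 0.026796 m
Layer 4: 0.36 × 0.78×10⁻⁴ × 1300 = 0.036504 m
Δh = 0.12312 + 0.04998 + 0.026796 + 0.036504 = 0.23640 m

Δh ≈ 23.6 cm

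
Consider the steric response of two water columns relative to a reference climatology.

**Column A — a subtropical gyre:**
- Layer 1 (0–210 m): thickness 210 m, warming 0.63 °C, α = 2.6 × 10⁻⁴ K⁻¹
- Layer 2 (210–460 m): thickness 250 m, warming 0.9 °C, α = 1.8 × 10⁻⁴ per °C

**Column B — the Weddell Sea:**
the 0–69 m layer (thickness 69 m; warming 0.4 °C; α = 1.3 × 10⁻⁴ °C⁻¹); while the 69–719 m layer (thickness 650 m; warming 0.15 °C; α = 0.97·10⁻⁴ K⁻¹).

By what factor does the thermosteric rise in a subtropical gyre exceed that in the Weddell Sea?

A 2.6×10⁻⁴ × 210 × 0.63 = 0.034398 m
A 210–460 m: 250 × 0.9 × 1.8×10⁻⁴ = 0.04050 m
A total: 0.074898 m
B 0–69 m: 69 × 0.4 × 1.3×10⁻⁴ = 0.003588 m
B 69–719 m: 650 × 0.15 × 0.97×10⁻⁴ = 0.0094575 m
B total: 0.0130455 m
Ratio: 0.074898 / 0.0130455 ≈ 5.741

5.74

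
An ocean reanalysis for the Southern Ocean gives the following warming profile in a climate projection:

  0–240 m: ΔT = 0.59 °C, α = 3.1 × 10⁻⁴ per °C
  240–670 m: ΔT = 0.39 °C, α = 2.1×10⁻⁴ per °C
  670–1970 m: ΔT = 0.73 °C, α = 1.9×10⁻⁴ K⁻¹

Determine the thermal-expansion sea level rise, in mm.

0.59 × 3.1×10⁻⁴ × 240 = 0.043896 m
430 × 0.39 × 2.1×10⁻⁴ = 0.035217 m
Layer 3: 1300 × 0.73 × 1.9×10⁻⁴ = 0.18031 m
Δh = 0.043896 + 0.035217 + 0.18031 = 0.259423 m

Δh ≈ 260 mm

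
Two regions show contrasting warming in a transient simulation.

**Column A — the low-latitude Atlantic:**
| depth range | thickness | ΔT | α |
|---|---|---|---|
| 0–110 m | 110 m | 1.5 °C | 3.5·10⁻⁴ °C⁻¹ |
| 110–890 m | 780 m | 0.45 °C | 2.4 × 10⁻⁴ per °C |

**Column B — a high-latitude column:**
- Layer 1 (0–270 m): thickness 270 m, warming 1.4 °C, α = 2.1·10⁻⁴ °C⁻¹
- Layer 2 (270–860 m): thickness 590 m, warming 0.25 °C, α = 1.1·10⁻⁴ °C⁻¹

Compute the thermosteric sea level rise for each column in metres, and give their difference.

Δh_A ≈ 0.142 m, Δh_B ≈ 0.0956 m; difference ≈ 0.0464 m

A 0–110 m: 110 × 1.5 × 3.5×10⁻⁴ = 0.05775 m
A Layer 2: 0.45 × 780 × 2.4×10⁻⁴ = 0.08424 m
A total: 0.14199 m
B 0–270 m: 1.4 × 270 × 2.1×10⁻⁴ = 0.07938 m
B 270–860 m: 590 × 1.1×10⁻⁴ × 0.25 = 0.016225 m
B total: 0.095605 m
Difference: 0.14199 − 0.095605 = 0.046385 m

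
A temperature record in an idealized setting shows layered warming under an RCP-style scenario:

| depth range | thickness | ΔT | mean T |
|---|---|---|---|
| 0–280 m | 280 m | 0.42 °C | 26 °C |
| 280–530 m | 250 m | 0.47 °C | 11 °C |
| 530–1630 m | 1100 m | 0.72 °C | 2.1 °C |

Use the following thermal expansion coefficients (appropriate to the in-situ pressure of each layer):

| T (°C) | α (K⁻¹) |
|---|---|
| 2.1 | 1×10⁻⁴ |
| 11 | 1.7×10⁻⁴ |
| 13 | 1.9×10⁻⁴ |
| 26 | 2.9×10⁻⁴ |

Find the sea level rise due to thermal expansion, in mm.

Layer 1 at 26 °C → α = 2.9×10⁻⁴ K⁻¹
Layer 2 at 11 °C → α = 1.7×10⁻⁴ K⁻¹
Layer 3 at 2.1 °C → α = 1×10⁻⁴ K⁻¹
Layer 1: 2.9×10⁻⁴ × 0.42 × 280 = 0.034104 m
280–530 m: 0.47 × 250 × 1.7×10⁻⁴ = 0.019975 m
Layer 3: 1×10⁻⁴ × 0.72 × 1100 = 0.07920 m
Δh = 0.034104 + 0.019975 + 0.07920 = 0.133279 m

133 mm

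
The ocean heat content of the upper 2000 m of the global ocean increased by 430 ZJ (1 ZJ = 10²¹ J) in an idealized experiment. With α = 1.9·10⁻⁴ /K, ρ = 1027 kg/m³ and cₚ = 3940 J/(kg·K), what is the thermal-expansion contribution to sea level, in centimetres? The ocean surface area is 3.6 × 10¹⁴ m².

Per unit area: Q = 430×10²¹ / (3.6×10¹⁴) ≈ 1.194×10⁹ J/m²
Δh = αQ/(ρcₚ) = 1.9×10⁻⁴ × 1.194×10⁹ / (1027 × 3940) ≈ 0.056065 m

Δh = 5.6 cm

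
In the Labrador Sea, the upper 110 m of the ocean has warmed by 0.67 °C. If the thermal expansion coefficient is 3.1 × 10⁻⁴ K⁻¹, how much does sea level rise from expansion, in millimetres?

about 22.8 mm

Δh = αΔT·H = 3.1×10⁻⁴ × 0.67 × 110 = 0.022847 m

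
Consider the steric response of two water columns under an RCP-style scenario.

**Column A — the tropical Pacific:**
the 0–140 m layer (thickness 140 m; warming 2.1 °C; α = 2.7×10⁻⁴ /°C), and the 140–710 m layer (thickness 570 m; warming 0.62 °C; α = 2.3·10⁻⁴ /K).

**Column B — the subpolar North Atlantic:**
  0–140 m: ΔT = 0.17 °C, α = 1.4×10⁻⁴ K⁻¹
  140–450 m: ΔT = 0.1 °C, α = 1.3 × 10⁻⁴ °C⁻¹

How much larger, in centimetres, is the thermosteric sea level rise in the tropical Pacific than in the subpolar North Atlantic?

A 0–140 m: 140 × 2.1 × 2.7×10⁻⁴ = 0.07938 m
A 2.3×10⁻⁴ × 570 × 0.62 = 0.081282 m
A total: 0.160662 m
B 0.17 × 140 × 1.4×10⁻⁴ = 0.003332 m
B 0.1 × 1.3×10⁻⁴ × 310 = 0.00403 m
B total: 0.007362 m
Difference: 0.160662 − 0.007362 = 0.15330 m

15.3 cm larger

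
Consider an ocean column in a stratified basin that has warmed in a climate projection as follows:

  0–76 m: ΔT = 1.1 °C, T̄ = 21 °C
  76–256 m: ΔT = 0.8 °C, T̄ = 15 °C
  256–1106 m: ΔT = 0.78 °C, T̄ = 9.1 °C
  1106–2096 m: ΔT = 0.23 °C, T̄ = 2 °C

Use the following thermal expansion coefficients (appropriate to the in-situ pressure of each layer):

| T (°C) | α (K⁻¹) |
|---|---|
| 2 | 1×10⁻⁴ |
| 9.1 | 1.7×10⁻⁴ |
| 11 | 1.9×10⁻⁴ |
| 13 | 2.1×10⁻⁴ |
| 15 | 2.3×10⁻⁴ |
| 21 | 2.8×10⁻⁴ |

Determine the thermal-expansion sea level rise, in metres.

Layer 1 at 21 °C → α = 2.8×10⁻⁴ K⁻¹
Layer 2 at 15 °C → α = 2.3×10⁻⁴ K⁻¹
Layer 3 at 9.1 °C → α = 1.7×10⁻⁴ K⁻¹
Layer 4 at 2 °C → α = 1×10⁻⁴ K⁻¹
0–76 m: 2.8×10⁻⁴ × 76 × 1.1 = 0.023408 m
Layer 2: 180 × 2.3×10⁻⁴ × 0.8 = 0.03312 m
850 × 0.78 × 1.7×10⁻⁴ = 0.11271 m
1×10⁻⁴ × 0.23 × 990 = 0.02277 m
Δh = 0.023408 + 0.03312 + 0.11271 + 0.02277 = 0.192008 m

Δh ≈ 0.19 m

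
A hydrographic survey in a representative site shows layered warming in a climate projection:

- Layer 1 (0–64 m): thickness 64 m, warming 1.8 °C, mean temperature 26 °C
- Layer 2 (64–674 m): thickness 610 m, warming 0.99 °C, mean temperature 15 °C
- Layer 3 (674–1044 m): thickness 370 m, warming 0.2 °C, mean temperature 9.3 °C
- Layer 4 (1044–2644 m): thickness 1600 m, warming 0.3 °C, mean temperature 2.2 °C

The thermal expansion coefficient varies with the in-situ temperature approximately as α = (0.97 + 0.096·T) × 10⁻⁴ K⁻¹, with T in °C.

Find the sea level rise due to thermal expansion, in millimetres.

about 256 mm

Layer 1: α = (0.97 + 0.096×26)×10⁻⁴ = 3.466×10⁻⁴ K⁻¹
Layer 2: α = (0.97 + 0.096×15)×10⁻⁴ = 2.41×10⁻⁴ K⁻¹
Layer 3: α = (0.97 + 0.096×9.3)×10⁻⁴ = 1.8628×10⁻⁴ K⁻¹
Layer 4: α = (0.97 + 0.096×2.2)×10⁻⁴ = 1.1812×10⁻⁴ K⁻¹
0–64 m: 64 × 1.8 × 3.466×10⁻⁴ = 0.03992832 m
0.99 × 2.41×10⁻⁴ × 610 = 0.1455399 m
Layer 3: 370 × 0.2 × 1.8628×10⁻⁴ = 0.01378472 m
1.1812×10⁻⁴ × 0.3 × 1600 = 0.0566976 m
Δh = 0.03992832 + 0.1455399 + 0.01378472 + 0.0566976 = 0.25595054 m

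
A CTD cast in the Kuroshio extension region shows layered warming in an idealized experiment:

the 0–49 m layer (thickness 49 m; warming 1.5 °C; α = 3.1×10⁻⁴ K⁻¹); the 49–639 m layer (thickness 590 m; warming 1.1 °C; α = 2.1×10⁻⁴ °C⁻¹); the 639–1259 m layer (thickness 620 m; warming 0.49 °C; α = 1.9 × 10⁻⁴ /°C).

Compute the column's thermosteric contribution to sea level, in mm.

0–49 m: 1.5 × 3.1×10⁻⁴ × 49 = 0.022785 m
590 × 1.1 × 2.1×10⁻⁴ = 0.13629 m
Layer 3: 620 × 1.9×10⁻⁴ × 0.49 = 0.057722 m
Δh = 0.022785 + 0.13629 + 0.057722 = 0.216797 m

about 217 mm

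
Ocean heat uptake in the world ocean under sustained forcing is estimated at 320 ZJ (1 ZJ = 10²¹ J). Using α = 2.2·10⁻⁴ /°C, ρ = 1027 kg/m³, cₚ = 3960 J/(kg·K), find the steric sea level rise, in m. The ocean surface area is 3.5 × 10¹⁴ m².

0.0495 m of thermosteric rise

Per unit area: Q = 320×10²¹ / (3.5×10¹⁴) ≈ 9.143×10⁸ J/m²
Δh = αQ/(ρcₚ) = 2.2×10⁻⁴ × 9.143×10⁸ / (1027 × 3960) ≈ 0.049459 m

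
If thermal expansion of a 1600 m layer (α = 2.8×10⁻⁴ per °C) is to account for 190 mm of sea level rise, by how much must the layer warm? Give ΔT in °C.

ΔT = Δh/(αH) = 0.19 / (2.8×10⁻⁴ × 1600) ≈ 0.4241 °C

ΔT ≈ 0.424 °C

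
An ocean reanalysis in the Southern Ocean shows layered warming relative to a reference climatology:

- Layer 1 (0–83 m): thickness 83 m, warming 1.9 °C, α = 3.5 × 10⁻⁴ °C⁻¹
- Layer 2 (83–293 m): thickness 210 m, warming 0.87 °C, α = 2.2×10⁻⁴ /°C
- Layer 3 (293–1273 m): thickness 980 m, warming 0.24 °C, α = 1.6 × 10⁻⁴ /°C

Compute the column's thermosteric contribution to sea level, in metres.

1.9 × 3.5×10⁻⁴ × 83 = 0.055195 m
Layer 2: 0.87 × 2.2×10⁻⁴ × 210 = 0.040194 m
0.24 × 1.6×10⁻⁴ × 980 = 0.037632 m
Δh = 0.055195 + 0.040194 + 0.037632 = 0.133021 m

Δh = 0.133 m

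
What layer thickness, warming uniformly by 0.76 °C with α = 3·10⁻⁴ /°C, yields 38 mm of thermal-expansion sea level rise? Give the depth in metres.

H ≈ 167 m

H = Δh/(αΔT) = 0.038 / (3×10⁻⁴ × 0.76) ≈ 166.7 m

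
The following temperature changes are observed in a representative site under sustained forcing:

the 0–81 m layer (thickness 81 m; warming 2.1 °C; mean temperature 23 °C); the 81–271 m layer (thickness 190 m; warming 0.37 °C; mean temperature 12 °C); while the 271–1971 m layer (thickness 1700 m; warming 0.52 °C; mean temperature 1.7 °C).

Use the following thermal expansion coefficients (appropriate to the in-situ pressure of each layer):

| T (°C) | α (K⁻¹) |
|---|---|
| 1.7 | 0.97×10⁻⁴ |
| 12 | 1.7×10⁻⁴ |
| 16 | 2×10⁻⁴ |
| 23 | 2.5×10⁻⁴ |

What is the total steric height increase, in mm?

Layer 1 at 23 °C → α = 2.5×10⁻⁴ K⁻¹
Layer 2 at 12 °C → α = 1.7×10⁻⁴ K⁻¹
Layer 3 at 1.7 °C → α = 0.97×10⁻⁴ K⁻¹
81 × 2.1 × 2.5×10⁻⁴ = 0.042525 m
81–271 m: 0.37 × 190 × 1.7×10⁻⁴ = 0.011951 m
0.52 × 0.97×10⁻⁴ × 1700 = 0.085748 m
Δh = 0.042525 + 0.011951 + 0.085748 = 0.140224 m

140 mm of thermosteric rise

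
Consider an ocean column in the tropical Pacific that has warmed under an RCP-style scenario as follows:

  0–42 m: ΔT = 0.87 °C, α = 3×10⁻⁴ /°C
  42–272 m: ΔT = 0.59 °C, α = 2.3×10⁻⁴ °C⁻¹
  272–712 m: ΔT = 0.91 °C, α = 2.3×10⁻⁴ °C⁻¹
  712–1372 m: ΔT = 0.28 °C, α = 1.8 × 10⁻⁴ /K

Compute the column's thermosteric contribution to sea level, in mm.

0–42 m: 42 × 3×10⁻⁴ × 0.87 = 0.010962 m
Layer 2: 230 × 0.59 × 2.3×10⁻⁴ = 0.031211 m
Layer 3: 0.91 × 440 × 2.3×10⁻⁴ = 0.092092 m
Layer 4: 1.8×10⁻⁴ × 0.28 × 660 = 0.033264 m
Δh = 0.010962 + 0.031211 + 0.092092 + 0.033264 = 0.167529 m

Δh ≈ 170 mm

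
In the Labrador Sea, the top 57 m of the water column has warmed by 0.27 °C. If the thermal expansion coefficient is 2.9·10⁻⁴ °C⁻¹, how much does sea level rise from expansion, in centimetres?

about 0.446 cm

Δh = αΔT·H = 2.9×10⁻⁴ × 0.27 × 57 = 0.0044631 m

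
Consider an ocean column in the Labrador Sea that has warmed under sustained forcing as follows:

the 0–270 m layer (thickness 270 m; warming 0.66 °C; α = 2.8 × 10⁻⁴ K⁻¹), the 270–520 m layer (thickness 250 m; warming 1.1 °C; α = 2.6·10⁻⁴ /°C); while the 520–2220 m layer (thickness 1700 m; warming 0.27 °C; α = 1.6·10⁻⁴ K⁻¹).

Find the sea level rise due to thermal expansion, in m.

0.66 × 270 × 2.8×10⁻⁴ = 0.049896 m
270–520 m: 2.6×10⁻⁴ × 250 × 1.1 = 0.07150 m
Layer 3: 1.6×10⁻⁴ × 1700 × 0.27 = 0.07344 m
Δh = 0.049896 + 0.07150 + 0.07344 = 0.194836 m ≈ 0.195 m

0.195 m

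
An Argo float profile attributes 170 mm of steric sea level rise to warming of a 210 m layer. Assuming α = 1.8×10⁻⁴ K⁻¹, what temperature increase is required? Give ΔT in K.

4.50 K

ΔT = Δh/(αH) = 0.17 / (1.8×10⁻⁴ × 210) ≈ 4.497 K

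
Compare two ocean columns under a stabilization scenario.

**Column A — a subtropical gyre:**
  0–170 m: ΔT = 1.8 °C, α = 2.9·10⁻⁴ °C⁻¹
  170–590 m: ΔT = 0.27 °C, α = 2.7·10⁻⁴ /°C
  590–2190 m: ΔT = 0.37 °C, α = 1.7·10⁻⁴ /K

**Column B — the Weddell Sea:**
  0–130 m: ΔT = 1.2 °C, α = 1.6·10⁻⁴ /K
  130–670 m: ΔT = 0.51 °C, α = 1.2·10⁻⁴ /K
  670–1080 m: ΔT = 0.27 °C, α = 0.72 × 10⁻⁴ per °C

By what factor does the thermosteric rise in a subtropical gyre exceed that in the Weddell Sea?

A Layer 1: 1.8 × 170 × 2.9×10⁻⁴ = 0.08874 m
A 0.27 × 2.7×10⁻⁴ × 420 = 0.030618 m
A 0.37 × 1.7×10⁻⁴ × 1600 = 0.10064 m
A total: 0.219998 m
B Layer 1: 130 × 1.6×10⁻⁴ × 1.2 = 0.02496 m
B 0.51 × 540 × 1.2×10⁻⁴ = 0.033048 m
B Layer 3: 0.72×10⁻⁴ × 0.27 × 410 = 0.0079704 m
B total: 0.0659784 m
Ratio: 0.219998 / 0.0659784 ≈ 3.334

≈ 3.3×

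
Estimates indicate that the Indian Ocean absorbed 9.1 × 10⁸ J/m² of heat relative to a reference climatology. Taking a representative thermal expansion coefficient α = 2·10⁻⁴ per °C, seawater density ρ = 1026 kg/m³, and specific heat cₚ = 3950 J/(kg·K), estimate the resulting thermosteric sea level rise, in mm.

Δh = αQ/(ρcₚ) = 2×10⁻⁴ × 9.1×10⁸ / (1026 × 3950) ≈ 0.044908 m

about 45 mm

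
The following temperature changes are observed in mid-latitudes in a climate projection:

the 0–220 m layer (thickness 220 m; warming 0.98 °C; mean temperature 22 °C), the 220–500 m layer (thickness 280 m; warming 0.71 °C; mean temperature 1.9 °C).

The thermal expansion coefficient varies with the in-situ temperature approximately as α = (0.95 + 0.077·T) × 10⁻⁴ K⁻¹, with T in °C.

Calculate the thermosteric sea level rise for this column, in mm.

Layer 1: α = (0.95 + 0.077×22)×10⁻⁴ = 2.644×10⁻⁴ K⁻¹
Layer 2: α = (0.95 + 0.077×1.9)×10⁻⁴ = 1.0963×10⁻⁴ K⁻¹
0–220 m: 220 × 2.644×10⁻⁴ × 0.98 = 0.05700464 m
220–500 m: 280 × 0.71 × 1.0963×10⁻⁴ = 0.021794444 m
Δh = 0.05700464 + 0.021794444 = 0.078799084 m ≈ 78.8 mm

about 78.8 mm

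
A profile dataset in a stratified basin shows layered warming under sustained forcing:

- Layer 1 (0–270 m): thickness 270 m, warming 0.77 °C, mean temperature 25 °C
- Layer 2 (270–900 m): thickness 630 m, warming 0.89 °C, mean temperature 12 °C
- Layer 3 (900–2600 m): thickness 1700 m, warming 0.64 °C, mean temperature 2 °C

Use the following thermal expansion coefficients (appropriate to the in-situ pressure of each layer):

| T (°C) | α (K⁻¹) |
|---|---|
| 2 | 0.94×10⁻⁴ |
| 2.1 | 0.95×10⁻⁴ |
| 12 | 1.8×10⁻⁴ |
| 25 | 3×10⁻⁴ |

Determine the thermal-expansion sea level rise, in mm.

Layer 1 at 25 °C → α = 3×10⁻⁴ K⁻¹
Layer 2 at 12 °C → α = 1.8×10⁻⁴ K⁻¹
Layer 3 at 2 °C → α = 0.94×10⁻⁴ K⁻¹
3×10⁻⁴ × 270 × 0.77 = 0.06237 m
0.89 × 1.8×10⁻⁴ × 630 = 0.100926 m
Layer 3: 0.64 × 1700 × 0.94×10⁻⁴ = 0.102272 m
Δh = 0.06237 + 0.100926 + 0.102272 = 0.265568 m

266 mm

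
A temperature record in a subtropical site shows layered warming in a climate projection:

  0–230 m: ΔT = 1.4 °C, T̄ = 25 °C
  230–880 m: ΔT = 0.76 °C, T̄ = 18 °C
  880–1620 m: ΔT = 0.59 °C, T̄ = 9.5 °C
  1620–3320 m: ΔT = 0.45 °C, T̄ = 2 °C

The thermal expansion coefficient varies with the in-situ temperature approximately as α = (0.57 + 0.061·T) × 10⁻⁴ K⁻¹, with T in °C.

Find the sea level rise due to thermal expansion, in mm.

Layer 1: α = (0.57 + 0.061×25)×10⁻⁴ = 2.095×10⁻⁴ K⁻¹
Layer 2: α = (0.57 + 0.061×18)×10⁻⁴ = 1.668×10⁻⁴ K⁻¹
Layer 3: α = (0.57 + 0.061×9.5)×10⁻⁴ = 1.1495×10⁻⁴ K⁻¹
Layer 4: α = (0.57 + 0.061×2)×10⁻⁴ = 0.692×10⁻⁴ K⁻¹
0–230 m: 230 × 1.4 × 2.095×10⁻⁴ = 0.067459 m
Layer 2: 650 × 1.668×10⁻⁴ × 0.76 = 0.0823992 m
0.59 × 740 × 1.1495×10⁻⁴ = 0.05018717 m
Layer 4: 0.692×10⁻⁴ × 0.45 × 1700 = 0.052938 m
Δh = 0.067459 + 0.0823992 + 0.05018717 + 0.052938 = 0.25298337 m

about 253 mm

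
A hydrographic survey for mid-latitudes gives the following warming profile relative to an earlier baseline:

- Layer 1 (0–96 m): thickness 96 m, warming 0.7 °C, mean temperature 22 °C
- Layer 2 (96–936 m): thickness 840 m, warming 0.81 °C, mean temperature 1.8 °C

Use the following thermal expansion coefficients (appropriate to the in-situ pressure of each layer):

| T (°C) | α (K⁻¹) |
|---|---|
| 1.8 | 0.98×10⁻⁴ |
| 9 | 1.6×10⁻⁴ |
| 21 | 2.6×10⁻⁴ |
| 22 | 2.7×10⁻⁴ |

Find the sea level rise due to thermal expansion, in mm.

Layer 1 at 22 °C → α = 2.7×10⁻⁴ K⁻¹
Layer 2 at 1.8 °C → α = 0.98×10⁻⁴ K⁻¹
0–96 m: 2.7×10⁻⁴ × 0.7 × 96 = 0.018144 m
840 × 0.81 × 0.98×10⁻⁴ = 0.0666792 m
Δh = 0.018144 + 0.0666792 = 0.0848232 m

84.8 mm of thermosteric rise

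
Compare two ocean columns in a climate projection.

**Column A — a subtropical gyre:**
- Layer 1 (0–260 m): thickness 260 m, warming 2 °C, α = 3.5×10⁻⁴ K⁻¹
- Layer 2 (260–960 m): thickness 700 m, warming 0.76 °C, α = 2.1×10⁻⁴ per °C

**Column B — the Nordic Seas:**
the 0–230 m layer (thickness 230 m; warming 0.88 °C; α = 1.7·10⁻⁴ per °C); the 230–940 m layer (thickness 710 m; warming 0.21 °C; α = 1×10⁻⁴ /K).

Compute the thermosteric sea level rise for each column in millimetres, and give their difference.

Δh_A ≈ 294 mm, Δh_B ≈ 49.3 mm; difference ≈ 244 mm

A Layer 1: 2 × 3.5×10⁻⁴ × 260 = 0.18200 m
A 0.76 × 2.1×10⁻⁴ × 700 = 0.11172 m
A total: 0.29372 m
B Layer 1: 230 × 0.88 × 1.7×10⁻⁴ = 0.034408 m
B Layer 2: 1×10⁻⁴ × 710 × 0.21 = 0.01491 m
B total: 0.049318 m
Difference: 0.29372 − 0.049318 = 0.244402 m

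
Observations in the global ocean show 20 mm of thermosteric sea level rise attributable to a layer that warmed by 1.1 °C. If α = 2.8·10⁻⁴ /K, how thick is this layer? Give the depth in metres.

H = Δh/(αΔT) = 0.02 / (2.8×10⁻⁴ × 1.1) ≈ 64.94 m

64.9 m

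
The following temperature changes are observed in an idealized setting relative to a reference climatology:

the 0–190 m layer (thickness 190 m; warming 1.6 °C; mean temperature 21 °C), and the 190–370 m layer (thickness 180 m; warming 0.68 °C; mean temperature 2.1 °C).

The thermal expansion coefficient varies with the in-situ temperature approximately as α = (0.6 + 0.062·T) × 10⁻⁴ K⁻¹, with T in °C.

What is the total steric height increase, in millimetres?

about 67 mm

Layer 1: α = (0.6 + 0.062×21)×10⁻⁴ = 1.902×10⁻⁴ K⁻¹
Layer 2: α = (0.6 + 0.062×2.1)×10⁻⁴ = 0.7302×10⁻⁴ K⁻¹
0–190 m: 1.6 × 190 × 1.902×10⁻⁴ = 0.0578208 m
Layer 2: 0.68 × 180 × 0.7302×10⁻⁴ = 0.008937648 m
Δh = 0.0578208 + 0.008937648 = 0.066758448 m ≈ 67 mm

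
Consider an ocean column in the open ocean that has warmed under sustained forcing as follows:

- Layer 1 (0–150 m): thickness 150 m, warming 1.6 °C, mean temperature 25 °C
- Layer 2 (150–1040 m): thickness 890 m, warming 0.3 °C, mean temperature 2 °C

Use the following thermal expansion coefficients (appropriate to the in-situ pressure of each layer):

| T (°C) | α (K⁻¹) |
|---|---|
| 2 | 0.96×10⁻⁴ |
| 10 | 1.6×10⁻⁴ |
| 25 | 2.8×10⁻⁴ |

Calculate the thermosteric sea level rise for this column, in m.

0.093 m of thermosteric rise

Layer 1 at 25 °C → α = 2.8×10⁻⁴ K⁻¹
Layer 2 at 2 °C → α = 0.96×10⁻⁴ K⁻¹
2.8×10⁻⁴ × 1.6 × 150 = 0.06720 m
Layer 2: 0.3 × 0.96×10⁻⁴ × 890 = 0.025632 m
Δh = 0.06720 + 0.025632 = 0.092832 m ≈ 0.093 m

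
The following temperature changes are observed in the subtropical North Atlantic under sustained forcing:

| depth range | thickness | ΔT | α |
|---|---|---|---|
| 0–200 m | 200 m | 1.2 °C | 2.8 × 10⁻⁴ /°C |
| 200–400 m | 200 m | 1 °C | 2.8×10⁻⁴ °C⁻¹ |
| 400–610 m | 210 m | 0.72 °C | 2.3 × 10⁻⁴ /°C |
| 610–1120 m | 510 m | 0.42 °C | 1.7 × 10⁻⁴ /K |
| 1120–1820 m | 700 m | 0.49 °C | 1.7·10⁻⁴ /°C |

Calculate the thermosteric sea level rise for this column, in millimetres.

Δh = 253 mm

Layer 1: 2.8×10⁻⁴ × 1.2 × 200 = 0.06720 m
Layer 2: 2.8×10⁻⁴ × 1 × 200 = 0.05600 m
0.72 × 2.3×10⁻⁴ × 210 = 0.034776 m
610–1120 m: 0.42 × 510 × 1.7×10⁻⁴ = 0.036414 m
Layer 5: 700 × 0.49 × 1.7×10⁻⁴ = 0.05831 m
Δh = 0.06720 + 0.05600 + 0.034776 + 0.036414 + 0.05831 = 0.25270 m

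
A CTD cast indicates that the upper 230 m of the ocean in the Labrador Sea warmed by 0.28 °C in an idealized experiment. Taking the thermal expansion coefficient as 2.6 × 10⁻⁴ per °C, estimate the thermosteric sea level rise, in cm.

about 1.67 cm

Δh = αΔT·H = 2.6×10⁻⁴ × 0.28 × 230 = 0.016744 m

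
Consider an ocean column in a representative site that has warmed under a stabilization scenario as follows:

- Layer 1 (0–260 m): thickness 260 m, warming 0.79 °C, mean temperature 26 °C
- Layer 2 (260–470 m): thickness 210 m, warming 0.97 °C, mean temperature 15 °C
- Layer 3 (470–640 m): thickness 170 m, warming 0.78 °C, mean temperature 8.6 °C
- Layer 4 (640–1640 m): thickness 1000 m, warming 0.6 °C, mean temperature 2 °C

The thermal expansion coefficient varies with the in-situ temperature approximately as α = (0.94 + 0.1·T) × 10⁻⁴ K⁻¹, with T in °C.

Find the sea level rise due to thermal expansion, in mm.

Δh ≈ 210 mm

Layer 1: α = (0.94 + 0.1×26)×10⁻⁴ = 3.54×10⁻⁴ K⁻¹
Layer 2: α = (0.94 + 0.1×15)×10⁻⁴ = 2.44×10⁻⁴ K⁻¹
Layer 3: α = (0.94 + 0.1×8.6)×10⁻⁴ = 1.8×10⁻⁴ K⁻¹
Layer 4: α = (0.94 + 0.1×2)×10⁻⁴ = 1.14×10⁻⁴ K⁻¹
Layer 1: 3.54×10⁻⁴ × 260 × 0.79 = 0.0727116 m
260–470 m: 0.97 × 210 × 2.44×10⁻⁴ = 0.0497028 m
470–640 m: 0.78 × 170 × 1.8×10⁻⁴ = 0.023868 m
Layer 4: 1.14×10⁻⁴ × 0.6 × 1000 = 0.06840 m
Δh = 0.0727116 + 0.0497028 + 0.023868 + 0.06840 = 0.2146824 m ≈ 210 mm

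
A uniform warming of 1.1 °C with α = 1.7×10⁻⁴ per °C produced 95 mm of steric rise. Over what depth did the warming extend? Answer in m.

508 m

H = Δh/(αΔT) = 0.095 / (1.7×10⁻⁴ × 1.1) ≈ 508.0 m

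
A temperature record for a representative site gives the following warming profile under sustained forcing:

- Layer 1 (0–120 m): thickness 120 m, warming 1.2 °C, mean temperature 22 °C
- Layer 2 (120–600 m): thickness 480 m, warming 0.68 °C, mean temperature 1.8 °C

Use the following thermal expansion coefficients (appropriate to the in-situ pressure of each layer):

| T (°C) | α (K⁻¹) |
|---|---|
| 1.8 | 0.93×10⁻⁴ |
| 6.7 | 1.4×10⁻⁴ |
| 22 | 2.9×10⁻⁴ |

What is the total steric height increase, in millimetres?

72 mm

Layer 1 at 22 °C → α = 2.9×10⁻⁴ K⁻¹
Layer 2 at 1.8 °C → α = 0.93×10⁻⁴ K⁻¹
0–120 m: 120 × 1.2 × 2.9×10⁻⁴ = 0.04176 m
Layer 2: 480 × 0.93×10⁻⁴ × 0.68 = 0.0303552 m
Δh = 0.04176 + 0.0303552 = 0.0721152 m ≈ 72 mm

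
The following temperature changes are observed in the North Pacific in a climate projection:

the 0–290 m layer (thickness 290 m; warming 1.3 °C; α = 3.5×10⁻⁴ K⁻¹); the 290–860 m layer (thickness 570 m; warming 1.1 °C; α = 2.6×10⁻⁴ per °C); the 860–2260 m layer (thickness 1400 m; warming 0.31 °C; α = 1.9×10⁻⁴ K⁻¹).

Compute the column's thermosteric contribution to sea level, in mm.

377 mm

0–290 m: 290 × 3.5×10⁻⁴ × 1.3 = 0.13195 m
Layer 2: 2.6×10⁻⁴ × 1.1 × 570 = 0.16302 m
860–2260 m: 0.31 × 1400 × 1.9×10⁻⁴ = 0.08246 m
Δh = 0.13195 + 0.16302 + 0.08246 = 0.37743 m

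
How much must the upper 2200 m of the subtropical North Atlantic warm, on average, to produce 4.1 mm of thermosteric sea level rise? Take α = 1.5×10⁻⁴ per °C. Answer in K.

ΔT = Δh/(αH) = 0.0041 / (1.5×10⁻⁴ × 2200) ≈ 0.01242 K

0.0124 K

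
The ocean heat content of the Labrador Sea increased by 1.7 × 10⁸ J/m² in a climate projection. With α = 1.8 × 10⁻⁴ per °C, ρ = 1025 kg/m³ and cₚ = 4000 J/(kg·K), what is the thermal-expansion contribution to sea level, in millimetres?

Δh = αQ/(ρcₚ) = 1.8×10⁻⁴ × 1.7×10⁸ / (1025 × 4000) ≈ 0.0074634 m

7.46 mm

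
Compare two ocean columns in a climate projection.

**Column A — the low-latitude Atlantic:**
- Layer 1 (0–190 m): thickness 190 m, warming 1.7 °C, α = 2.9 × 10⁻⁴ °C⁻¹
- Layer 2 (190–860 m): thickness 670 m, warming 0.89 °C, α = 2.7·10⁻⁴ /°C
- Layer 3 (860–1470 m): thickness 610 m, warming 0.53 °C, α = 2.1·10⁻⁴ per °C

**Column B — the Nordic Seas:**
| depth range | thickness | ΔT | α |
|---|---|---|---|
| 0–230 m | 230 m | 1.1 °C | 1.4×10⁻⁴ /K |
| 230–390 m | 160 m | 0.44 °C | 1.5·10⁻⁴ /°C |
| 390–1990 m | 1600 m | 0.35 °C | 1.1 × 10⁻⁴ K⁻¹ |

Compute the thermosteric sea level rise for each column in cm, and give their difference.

A 2.9×10⁻⁴ × 1.7 × 190 = 0.09367 m
A 0.89 × 670 × 2.7×10⁻⁴ = 0.161001 m
A 860–1470 m: 2.1×10⁻⁴ × 0.53 × 610 = 0.067893 m
A total: 0.322564 m
B Layer 1: 1.4×10⁻⁴ × 230 × 1.1 = 0.03542 m
B 1.5×10⁻⁴ × 160 × 0.44 = 0.01056 m
B Layer 3: 1.1×10⁻⁴ × 1600 × 0.35 = 0.06160 m
B total: 0.10758 m
Difference: 0.322564 − 0.10758 = 0.214984 m

A: 32 cm; B: 11 cm; difference 21 cm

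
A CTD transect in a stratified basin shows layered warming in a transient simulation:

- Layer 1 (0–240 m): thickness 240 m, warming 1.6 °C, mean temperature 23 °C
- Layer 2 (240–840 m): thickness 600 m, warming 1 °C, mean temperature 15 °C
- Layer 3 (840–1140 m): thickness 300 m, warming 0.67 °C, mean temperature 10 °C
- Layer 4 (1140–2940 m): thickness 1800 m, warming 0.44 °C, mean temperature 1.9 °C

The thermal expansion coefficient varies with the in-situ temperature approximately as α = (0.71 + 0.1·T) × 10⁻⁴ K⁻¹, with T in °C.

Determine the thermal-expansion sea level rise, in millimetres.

Layer 1: α = (0.71 + 0.1×23)×10⁻⁴ = 3.01×10⁻⁴ K⁻¹
Layer 2: α = (0.71 + 0.1×15)×10⁻⁴ = 2.21×10⁻⁴ K⁻¹
Layer 3: α = (0.71 + 0.1×10)×10⁻⁴ = 1.71×10⁻⁴ K⁻¹
Layer 4: α = (0.71 + 0.1×1.9)×10⁻⁴ = 0.9×10⁻⁴ K⁻¹
Layer 1: 1.6 × 3.01×10⁻⁴ × 240 = 0.115584 m
Layer 2: 600 × 1 × 2.21×10⁻⁴ = 0.13260 m
Layer 3: 0.67 × 1.71×10⁻⁴ × 300 = 0.034371 m
Layer 4: 0.44 × 1800 × 0.9×10⁻⁴ = 0.07128 m
Δh = 0.115584 + 0.13260 + 0.034371 + 0.07128 = 0.353835 m ≈ 354 mm

about 354 mm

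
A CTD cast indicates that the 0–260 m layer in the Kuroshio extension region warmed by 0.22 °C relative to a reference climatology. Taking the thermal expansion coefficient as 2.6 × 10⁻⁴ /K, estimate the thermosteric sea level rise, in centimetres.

Δh = αΔT·H = 2.6×10⁻⁴ × 0.22 × 260 = 0.014872 m

1.49 cm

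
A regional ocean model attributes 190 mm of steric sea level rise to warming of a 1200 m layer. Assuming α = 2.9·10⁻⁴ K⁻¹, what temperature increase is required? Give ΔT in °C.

ΔT ≈ 0.546 °C

ΔT = Δh/(αH) = 0.19 / (2.9×10⁻⁴ × 1200) ≈ 0.5460 °C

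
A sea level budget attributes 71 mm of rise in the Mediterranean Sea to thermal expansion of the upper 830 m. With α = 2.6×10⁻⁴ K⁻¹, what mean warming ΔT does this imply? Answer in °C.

ΔT ≈ 0.329 °C

ΔT = Δh/(αH) = 0.071 / (2.6×10⁻⁴ × 830) ≈ 0.3290 °C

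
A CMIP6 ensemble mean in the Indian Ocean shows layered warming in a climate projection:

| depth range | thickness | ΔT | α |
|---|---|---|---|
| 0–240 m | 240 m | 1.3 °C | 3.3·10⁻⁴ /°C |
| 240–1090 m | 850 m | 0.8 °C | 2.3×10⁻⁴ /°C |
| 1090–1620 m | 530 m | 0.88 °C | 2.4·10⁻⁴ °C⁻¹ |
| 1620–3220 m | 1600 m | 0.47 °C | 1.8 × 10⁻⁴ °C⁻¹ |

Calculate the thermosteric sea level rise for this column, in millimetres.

Layer 1: 240 × 3.3×10⁻⁴ × 1.3 = 0.10296 m
Layer 2: 2.3×10⁻⁴ × 0.8 × 850 = 0.15640 m
1090–1620 m: 530 × 2.4×10⁻⁴ × 0.88 = 0.111936 m
1620–3220 m: 1.8×10⁻⁴ × 1600 × 0.47 = 0.13536 m
Δh = 0.10296 + 0.15640 + 0.111936 + 0.13536 = 0.506656 m ≈ 510 mm

Δh = 510 mm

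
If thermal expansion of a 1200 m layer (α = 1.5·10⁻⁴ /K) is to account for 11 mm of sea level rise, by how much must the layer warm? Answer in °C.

about 0.061 °C

ΔT = Δh/(αH) = 0.011 / (1.5×10⁻⁴ × 1200) ≈ 0.06111 °C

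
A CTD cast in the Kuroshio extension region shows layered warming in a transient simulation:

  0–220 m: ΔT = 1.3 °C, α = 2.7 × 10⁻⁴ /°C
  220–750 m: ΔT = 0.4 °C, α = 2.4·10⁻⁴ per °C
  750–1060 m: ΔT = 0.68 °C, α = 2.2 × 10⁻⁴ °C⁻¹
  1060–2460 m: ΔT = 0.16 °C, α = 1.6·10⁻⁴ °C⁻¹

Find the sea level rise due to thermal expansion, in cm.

Δh = 21.0 cm

220 × 1.3 × 2.7×10⁻⁴ = 0.07722 m
2.4×10⁻⁴ × 0.4 × 530 = 0.05088 m
Layer 3: 0.68 × 310 × 2.2×10⁻⁴ = 0.046376 m
0.16 × 1400 × 1.6×10⁻⁴ = 0.03584 m
Δh = 0.07722 + 0.05088 + 0.046376 + 0.03584 = 0.210316 m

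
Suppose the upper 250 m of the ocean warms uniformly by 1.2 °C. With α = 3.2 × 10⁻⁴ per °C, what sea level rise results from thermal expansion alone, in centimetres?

Δh = αΔT·H = 3.2×10⁻⁴ × 1.2 × 250 = 0.09600 m

9.60 cm of thermosteric rise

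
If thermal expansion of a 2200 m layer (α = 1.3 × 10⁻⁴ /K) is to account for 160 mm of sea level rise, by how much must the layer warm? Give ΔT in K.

ΔT = Δh/(αH) = 0.16 / (1.3×10⁻⁴ × 2200) ≈ 0.5594 K

0.559 K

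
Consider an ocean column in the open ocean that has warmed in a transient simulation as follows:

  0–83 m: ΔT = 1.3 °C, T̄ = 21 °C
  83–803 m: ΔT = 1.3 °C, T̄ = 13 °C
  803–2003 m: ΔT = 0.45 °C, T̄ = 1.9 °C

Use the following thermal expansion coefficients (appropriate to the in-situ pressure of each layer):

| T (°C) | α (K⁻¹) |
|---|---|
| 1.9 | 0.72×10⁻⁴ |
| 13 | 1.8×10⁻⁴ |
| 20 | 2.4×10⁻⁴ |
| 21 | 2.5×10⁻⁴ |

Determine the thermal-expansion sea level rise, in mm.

Δh ≈ 234 mm

Layer 1 at 21 °C → α = 2.5×10⁻⁴ K⁻¹
Layer 2 at 13 °C → α = 1.8×10⁻⁴ K⁻¹
Layer 3 at 1.9 °C → α = 0.72×10⁻⁴ K⁻¹
1.3 × 2.5×10⁻⁴ × 83 = 0.026975 m
83–803 m: 720 × 1.3 × 1.8×10⁻⁴ = 0.16848 m
803–2003 m: 0.45 × 1200 × 0.72×10⁻⁴ = 0.03888 m
Δh = 0.026975 + 0.16848 + 0.03888 = 0.234335 m ≈ 234 mm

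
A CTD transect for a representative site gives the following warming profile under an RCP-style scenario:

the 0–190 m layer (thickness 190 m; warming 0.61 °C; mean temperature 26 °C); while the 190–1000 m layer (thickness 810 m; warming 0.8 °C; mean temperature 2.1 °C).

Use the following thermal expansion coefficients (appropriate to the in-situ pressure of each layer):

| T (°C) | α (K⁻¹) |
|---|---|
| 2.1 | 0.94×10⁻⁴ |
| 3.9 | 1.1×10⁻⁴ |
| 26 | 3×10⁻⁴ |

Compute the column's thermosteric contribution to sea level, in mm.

Δh = 96 mm

Layer 1 at 26 °C → α = 3×10⁻⁴ K⁻¹
Layer 2 at 2.1 °C → α = 0.94×10⁻⁴ K⁻¹
190 × 3×10⁻⁴ × 0.61 = 0.03477 m
Layer 2: 0.8 × 0.94×10⁻⁴ × 810 = 0.060912 m
Δh = 0.03477 + 0.060912 = 0.095682 m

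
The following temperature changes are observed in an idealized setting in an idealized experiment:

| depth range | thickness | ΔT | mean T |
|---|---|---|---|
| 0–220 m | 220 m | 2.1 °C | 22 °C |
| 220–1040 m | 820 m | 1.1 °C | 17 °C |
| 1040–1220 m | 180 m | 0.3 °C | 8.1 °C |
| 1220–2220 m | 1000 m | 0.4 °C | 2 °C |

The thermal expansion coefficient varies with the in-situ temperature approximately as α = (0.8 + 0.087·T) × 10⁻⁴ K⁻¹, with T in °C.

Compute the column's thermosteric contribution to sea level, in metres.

Layer 1: α = (0.8 + 0.087×22)×10⁻⁴ = 2.714×10⁻⁴ K⁻¹
Layer 2: α = (0.8 + 0.087×17)×10⁻⁴ = 2.279×10⁻⁴ K⁻¹
Layer 3: α = (0.8 + 0.087×8.1)×10⁻⁴ = 1.5047×10⁻⁴ K⁻¹
Layer 4: α = (0.8 + 0.087×2)×10⁻⁴ = 0.974×10⁻⁴ K⁻¹
2.714×10⁻⁴ × 220 × 2.1 = 0.1253868 m
1.1 × 2.279×10⁻⁴ × 820 = 0.2055658 m
1.5047×10⁻⁴ × 180 × 0.3 = 0.00812538 m
1220–2220 m: 1000 × 0.4 × 0.974×10⁻⁴ = 0.03896 m
Δh = 0.1253868 + 0.2055658 + 0.00812538 + 0.03896 = 0.37803798 m

0.38 m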